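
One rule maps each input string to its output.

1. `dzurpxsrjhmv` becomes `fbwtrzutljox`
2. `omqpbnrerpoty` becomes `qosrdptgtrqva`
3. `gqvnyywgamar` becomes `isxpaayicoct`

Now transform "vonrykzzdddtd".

xqptambbfffvf

The transformation: shift every letter 2 places forward in the alphabet (wrapping around).
On "vonrykzzdddtd" that produces "xqptambbfffvf".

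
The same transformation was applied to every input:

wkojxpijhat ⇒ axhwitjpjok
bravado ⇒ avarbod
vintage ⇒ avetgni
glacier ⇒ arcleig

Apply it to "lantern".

aterlnn

What's happening: sort the characters into alphabetical order, then take characters alternately from the front and the back (1st, last, 2nd, 2nd-last, ...).
On "lantern": the first step gives "aelnnrt", and the second then gives "aterlnn".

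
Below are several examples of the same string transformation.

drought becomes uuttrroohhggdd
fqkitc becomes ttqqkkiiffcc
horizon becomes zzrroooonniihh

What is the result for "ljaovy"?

yyvvoolljjaa

Rule — sort the characters into reverse alphabetical order, then double every character.
Starting from "ljaovy": after the first operation, "yvolja"; after the second, "yyvvoolljjaa".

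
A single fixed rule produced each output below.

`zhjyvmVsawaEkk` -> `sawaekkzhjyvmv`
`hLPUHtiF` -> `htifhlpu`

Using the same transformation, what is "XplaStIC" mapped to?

The pattern: swap the front and back halves of the string, then convert every letter to lowercase.
On "XplaStIC": the first step gives "StICXpla", and the second then gives "sticxpla".
(Check on "hLPUHtiF": → "HtiFhLPU" → "htifhlpu" ✓)

sticxpla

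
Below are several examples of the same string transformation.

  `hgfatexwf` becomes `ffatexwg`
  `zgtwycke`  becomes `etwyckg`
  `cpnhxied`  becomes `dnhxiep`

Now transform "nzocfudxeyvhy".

Each output is the input with this applied: delete the first character, then swap the first and last characters.
Starting from "nzocfudxeyvhy": after the first operation, "zocfudxeyvhy"; after the second, "yocfudxeyvhz".

yocfudxeyvhz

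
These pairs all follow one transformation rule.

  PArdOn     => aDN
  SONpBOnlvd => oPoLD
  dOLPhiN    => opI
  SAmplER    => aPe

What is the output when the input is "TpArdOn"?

PRo

The pattern: keep every other character starting from the second (positions 2nd, 4th, 6th, ...), then flip the case of every letter.
Working it through for "TpArdOn": intermediate "prO", final "PRo".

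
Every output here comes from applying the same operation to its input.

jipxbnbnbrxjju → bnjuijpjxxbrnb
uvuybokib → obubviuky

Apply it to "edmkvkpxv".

The pattern: take characters alternately from the front and the back (1st, last, 2nd, 2nd-last, ...), then move the last 2 characters to the front (rotate right by 2).
Starting from "edmkvkpxv": after the first operation, "evdxmpkkv"; after the second, "kvevdxmpk".

kvevdxmpk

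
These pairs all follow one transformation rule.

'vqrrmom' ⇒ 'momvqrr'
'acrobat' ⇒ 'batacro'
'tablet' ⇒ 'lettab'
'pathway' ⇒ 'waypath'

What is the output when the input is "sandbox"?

boxsand

In each case the input is transformed by: move the last 3 characters to the front (rotate right by 3).
So "sandbox" becomes "boxsand".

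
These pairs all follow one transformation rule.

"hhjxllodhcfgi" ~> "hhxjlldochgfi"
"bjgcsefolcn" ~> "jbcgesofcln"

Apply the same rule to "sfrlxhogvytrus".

fslrhxgoyvrtsu

The transformation: swap each adjacent pair of characters (1↔2, 3↔4, ...).
So "sfrlxhogvytrus" becomes "fslrhxgoyvrtsu".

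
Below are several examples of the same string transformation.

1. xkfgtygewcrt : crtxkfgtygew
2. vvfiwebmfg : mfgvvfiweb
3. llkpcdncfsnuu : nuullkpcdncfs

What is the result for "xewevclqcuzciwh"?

The transformation: move the last 3 characters to the front (rotate right by 3).
Doing the same to "xewevclqcuzciwh": "iwhxewevclqcuzc".

iwhxewevclqcuzc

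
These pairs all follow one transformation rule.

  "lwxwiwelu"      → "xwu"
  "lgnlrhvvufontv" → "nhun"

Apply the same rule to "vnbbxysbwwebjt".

The rule is to keep one character in every 3, starting at position 3 (positions 3rd, 6th, 9th, ...).
On "vnbbxysbwwebjt" that produces "bywb".

bywb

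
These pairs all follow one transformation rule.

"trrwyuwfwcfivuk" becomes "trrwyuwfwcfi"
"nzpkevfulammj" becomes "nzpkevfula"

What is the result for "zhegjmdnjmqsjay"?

zhegjmdnjmqs

Rule — delete the last 3 characters.
"zhegjmdnjmqsjay" → "zhegjmdnjmqs".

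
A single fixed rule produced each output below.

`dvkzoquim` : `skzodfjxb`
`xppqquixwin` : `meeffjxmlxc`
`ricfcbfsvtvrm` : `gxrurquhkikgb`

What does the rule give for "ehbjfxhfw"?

In each case the input is transformed by: shift every letter 11 places backward in the alphabet (wrapping around).
Applying that to "ehbjfxhfw" gives "twqyumwul".

twqyumwul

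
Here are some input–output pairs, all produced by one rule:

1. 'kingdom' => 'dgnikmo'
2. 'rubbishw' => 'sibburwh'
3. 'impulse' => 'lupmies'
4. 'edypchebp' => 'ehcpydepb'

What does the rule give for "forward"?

awrofdr

The rule is to move the last 2 characters to the front (rotate right by 2), then reverse the string.
For "forward", step one produces "rdforwa"; step two turns that into "awrofdr".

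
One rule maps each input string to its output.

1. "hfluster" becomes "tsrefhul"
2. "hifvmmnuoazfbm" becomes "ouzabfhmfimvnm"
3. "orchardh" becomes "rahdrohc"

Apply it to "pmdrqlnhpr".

The rule is to swap the front and back halves of the string, then swap each adjacent pair of characters (1↔2, 3↔4, ...).
Applying that to "pmdrqlnhpr" gives "nlphprdmqr".

nlphprdmqr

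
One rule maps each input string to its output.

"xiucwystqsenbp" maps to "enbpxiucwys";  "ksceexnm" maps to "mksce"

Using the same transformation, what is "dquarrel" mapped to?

ldqua

Looking at the pairs, the operation is to swap the front and back halves of the string, then delete the first 3 characters.
"dquarrel" → "rreldqua" → "ldqua".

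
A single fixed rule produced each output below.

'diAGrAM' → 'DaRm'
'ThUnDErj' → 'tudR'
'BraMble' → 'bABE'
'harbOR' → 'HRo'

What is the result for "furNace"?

The rule is to flip the case of every letter, then keep every other character starting from the first (positions 1st, 3rd, 5th, ...).
On "furNace": the first step gives "FURnACE", and the second then gives "FRAE".

FRAE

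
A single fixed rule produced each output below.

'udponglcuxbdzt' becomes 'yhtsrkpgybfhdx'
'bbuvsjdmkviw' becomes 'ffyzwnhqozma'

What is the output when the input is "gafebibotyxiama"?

The rule is to shift every letter 4 places forward in the alphabet (wrapping around).
For "gafebibotyxiama" the result is "kejifmfsxcbmeqe".

kejifmfsxcbmeqe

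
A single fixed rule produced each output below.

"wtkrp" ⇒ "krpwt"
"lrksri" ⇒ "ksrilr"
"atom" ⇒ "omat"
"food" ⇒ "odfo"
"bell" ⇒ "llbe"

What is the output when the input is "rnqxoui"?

qxouirn

The pattern: move the first 2 characters to the end (rotate left by 2).
So "rnqxoui" becomes "qxouirn".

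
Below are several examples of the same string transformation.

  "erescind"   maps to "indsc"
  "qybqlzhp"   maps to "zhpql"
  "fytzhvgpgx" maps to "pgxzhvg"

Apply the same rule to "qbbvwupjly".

jlyvwup

Each output is the input with this applied: delete the first 3 characters, then move the last 3 characters to the front (rotate right by 3).
Applying both steps to "qbbvwupjly": "vwupjly", then "jlyvwup".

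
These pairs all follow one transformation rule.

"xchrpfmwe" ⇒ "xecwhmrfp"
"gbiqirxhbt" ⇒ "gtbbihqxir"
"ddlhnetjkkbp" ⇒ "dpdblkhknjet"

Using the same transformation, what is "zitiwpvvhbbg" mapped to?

zgibtbihwvpv

Looking at the pairs, the operation is to take characters alternately from the front and the back (1st, last, 2nd, 2nd-last, ...).
Doing the same to "zitiwpvvhbbg": "zgibtbihwvpv".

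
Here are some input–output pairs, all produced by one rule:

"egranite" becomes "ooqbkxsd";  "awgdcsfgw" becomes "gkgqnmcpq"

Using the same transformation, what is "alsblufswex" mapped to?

hkvclvepcgo

Each output is the input with this applied: shift every letter 10 places forward in the alphabet (wrapping around), then move the last character to the front.
Starting from "alsblufswex": after the first operation, "kvclvepcgoh"; after the second, "hkvclvepcgo".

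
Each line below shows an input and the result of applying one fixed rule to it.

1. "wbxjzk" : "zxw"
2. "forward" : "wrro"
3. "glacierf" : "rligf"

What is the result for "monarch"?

What's happening: sort the characters into reverse alphabetical order, then delete the last 3 characters.
For "monarch", step one produces "ronmhca"; step two turns that into "ronm".

ronm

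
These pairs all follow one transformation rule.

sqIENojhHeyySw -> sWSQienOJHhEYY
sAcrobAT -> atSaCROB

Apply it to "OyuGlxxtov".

OVoYUgLXXT

The transformation: move the last 2 characters to the front (rotate right by 2), then flip the case of every letter.
Working it through for "OyuGlxxtov": intermediate "ovOyuGlxxt", final "OVoYUgLXXT".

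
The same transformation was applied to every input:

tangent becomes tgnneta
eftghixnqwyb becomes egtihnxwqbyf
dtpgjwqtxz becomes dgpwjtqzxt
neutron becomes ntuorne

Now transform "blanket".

The transformation: swap each adjacent pair of characters (1↔2, 3↔4, ...), then move the first character to the end.
Doing the same to "blanket": "bnaektl".
(Check on "dtpgjwqtxz": → "tdgpwjtqzx" → "dgpwjtqzxt" ✓)

bnaektl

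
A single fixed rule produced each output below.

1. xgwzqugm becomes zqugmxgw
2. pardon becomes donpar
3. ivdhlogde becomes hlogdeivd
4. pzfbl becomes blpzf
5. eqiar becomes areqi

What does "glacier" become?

ciergla

The rule is to move the first 3 characters to the end (rotate left by 3).
Applying that to "glacier" gives "ciergla".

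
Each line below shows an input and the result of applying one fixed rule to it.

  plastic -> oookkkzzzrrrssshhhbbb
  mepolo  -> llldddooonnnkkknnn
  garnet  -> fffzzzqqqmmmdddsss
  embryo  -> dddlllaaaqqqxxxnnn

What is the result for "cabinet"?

bbbzzzaaahhhmmmdddsss

Each output is the input with this applied: repeat every character 3 times, then shift every letter 1 place backward in the alphabet (wrapping around).
For "cabinet", step one produces "cccaaabbbiiinnneeettt"; step two turns that into "bbbzzzaaahhhmmmdddsss".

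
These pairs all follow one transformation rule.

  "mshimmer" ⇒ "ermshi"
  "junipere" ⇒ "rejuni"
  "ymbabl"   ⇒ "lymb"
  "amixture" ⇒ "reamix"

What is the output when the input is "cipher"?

rcip

The pattern: swap the front and back halves of the string, then delete the first 2 characters.
Applying that to "cipher" gives "rcip".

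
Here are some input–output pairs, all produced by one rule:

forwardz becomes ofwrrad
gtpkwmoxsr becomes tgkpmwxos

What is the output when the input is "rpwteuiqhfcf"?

Each output is the input with this applied: delete the last character, then swap each adjacent pair of characters (1↔2, 3↔4, ...).
On "rpwteuiqhfcf": the first step gives "rpwteuiqhfc", and the second then gives "prtwueqifhc".

prtwueqifhc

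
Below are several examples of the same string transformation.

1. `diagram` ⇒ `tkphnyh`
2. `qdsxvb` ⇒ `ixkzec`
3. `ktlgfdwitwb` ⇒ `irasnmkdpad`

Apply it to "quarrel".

sxbhyyl

The pattern: shift every letter 7 places forward in the alphabet (wrapping around), then move the last character to the front.
On "quarrel": the first step gives "xbhyyls", and the second then gives "sxbhyyl".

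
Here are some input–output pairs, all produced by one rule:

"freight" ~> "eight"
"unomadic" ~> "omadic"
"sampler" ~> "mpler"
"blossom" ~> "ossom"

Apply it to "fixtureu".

Each output is the input with this applied: delete the first 2 characters.
Doing the same to "fixtureu": "xtureu".

xtureu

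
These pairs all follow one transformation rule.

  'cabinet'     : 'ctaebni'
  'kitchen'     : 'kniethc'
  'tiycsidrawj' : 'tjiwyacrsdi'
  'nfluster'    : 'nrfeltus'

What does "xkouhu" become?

The transformation: take characters alternately from the front and the back (1st, last, 2nd, 2nd-last, ...).
"xkouhu" → "xukhou".

xukhou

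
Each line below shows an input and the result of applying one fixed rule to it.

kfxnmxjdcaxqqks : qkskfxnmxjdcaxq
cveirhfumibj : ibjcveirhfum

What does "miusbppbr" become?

Each output is the input with this applied: move the last 3 characters to the front (rotate right by 3).
So "miusbppbr" becomes "pbrmiusbp".

pbrmiusbp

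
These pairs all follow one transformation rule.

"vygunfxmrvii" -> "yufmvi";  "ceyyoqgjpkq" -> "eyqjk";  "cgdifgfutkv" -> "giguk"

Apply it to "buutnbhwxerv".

utbwev

The transformation: keep every other character starting from the second (positions 2nd, 4th, 6th, ...).
Doing the same to "buutnbhwxerv": "utbwev".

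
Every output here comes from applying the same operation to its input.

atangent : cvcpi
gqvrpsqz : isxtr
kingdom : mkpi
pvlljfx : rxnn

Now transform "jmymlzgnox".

The pattern: shift every letter 2 places forward in the alphabet (wrapping around), then delete the last 3 characters.
Applying both steps to "jmymlzgnox": "loaonbipqz", then "loaonbi".
(Check on "atangent": → "cvcpigpv" → "cvcpi" ✓)

loaonbi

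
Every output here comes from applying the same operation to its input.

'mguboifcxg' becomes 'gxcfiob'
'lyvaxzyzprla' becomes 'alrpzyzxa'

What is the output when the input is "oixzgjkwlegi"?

The rule is to delete the first 3 characters, then reverse the string.
Starting from "oixzgjkwlegi": after the first operation, "zgjkwlegi"; after the second, "igelwkjgz".

igelwkjgz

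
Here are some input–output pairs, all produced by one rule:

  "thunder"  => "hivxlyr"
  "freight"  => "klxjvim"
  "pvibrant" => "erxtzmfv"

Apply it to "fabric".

Looking at the pairs, the operation is to move the last 3 characters to the front (rotate right by 3), then shift every letter 4 places forward in the alphabet (wrapping around).
For "fabric", step one produces "ricfab"; step two turns that into "vmgjef".

vmgjef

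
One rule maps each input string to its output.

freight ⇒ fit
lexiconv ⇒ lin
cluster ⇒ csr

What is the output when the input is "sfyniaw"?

Each output is the input with this applied: keep one character in every 3, starting at position 1 (positions 1st, 4th, 7th, ...).
For "sfyniaw" the result is "snw".

snw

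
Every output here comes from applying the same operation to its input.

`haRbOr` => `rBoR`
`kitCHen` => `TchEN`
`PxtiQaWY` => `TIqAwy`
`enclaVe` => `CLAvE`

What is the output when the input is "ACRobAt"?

rOBaT

The rule is to delete the first 2 characters, then flip the case of every letter.
Starting from "ACRobAt": after the first operation, "RobAt"; after the second, "rOBaT".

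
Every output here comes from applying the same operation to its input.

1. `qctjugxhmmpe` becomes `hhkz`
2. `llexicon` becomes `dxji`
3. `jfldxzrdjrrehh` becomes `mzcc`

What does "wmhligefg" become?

bzab

The rule is to shift every letter 5 places backward in the alphabet (wrapping around), then keep only the last 4 characters.
Applying both steps to "wmhligefg": "rhcgdbzab", then "bzab".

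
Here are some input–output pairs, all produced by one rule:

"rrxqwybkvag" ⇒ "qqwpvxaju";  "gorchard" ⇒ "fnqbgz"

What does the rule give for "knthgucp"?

Each output is the input with this applied: shift every letter 1 place backward in the alphabet (wrapping around), then delete the last 2 characters.
Working it through for "knthgucp": intermediate "jmsgftbo", final "jmsgft".

jmsgft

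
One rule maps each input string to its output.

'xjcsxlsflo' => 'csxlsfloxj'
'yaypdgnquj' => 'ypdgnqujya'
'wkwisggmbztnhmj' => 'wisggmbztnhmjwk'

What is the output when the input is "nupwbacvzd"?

Each output is the input with this applied: move the first 2 characters to the end (rotate left by 2).
Doing the same to "nupwbacvzd": "pwbacvzdnu".

pwbacvzdnu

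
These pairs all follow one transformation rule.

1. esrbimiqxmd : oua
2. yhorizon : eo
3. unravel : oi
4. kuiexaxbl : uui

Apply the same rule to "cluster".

Each output is the input with this applied: shift every letter 3 places backward in the alphabet (wrapping around), then keep only the vowels.
"cluster" → "zirpqbo" → "io".

io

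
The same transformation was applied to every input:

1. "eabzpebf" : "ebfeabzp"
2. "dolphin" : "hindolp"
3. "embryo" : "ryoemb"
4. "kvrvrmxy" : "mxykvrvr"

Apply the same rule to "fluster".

terflus

Looking at the pairs, the operation is to move the last 3 characters to the front (rotate right by 3).
So "fluster" becomes "terflus".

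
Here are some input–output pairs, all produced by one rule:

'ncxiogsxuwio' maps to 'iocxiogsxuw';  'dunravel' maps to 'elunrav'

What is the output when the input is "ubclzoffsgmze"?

zebclzoffsgm

The rule is to delete the first character, then move the last 2 characters to the front (rotate right by 2).
Working it through for "ubclzoffsgmze": intermediate "bclzoffsgmze", final "zebclzoffsgm".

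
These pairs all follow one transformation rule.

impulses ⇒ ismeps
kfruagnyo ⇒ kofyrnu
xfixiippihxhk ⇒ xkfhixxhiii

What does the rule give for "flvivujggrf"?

fflrvgigv

The rule is to take characters alternately from the front and the back (1st, last, 2nd, 2nd-last, ...), then delete the last 2 characters.
Applying both steps to "flvivujggrf": "fflrvgigvju", then "fflrvgigv".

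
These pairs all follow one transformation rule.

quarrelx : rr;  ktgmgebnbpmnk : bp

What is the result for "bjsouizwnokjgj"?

Looking at the pairs, the operation is to move the last 3 characters to the front (rotate right by 3), then keep only the last 2 characters.
On "bjsouizwnokjgj": the first step gives "jgjbjsouizwnok", and the second then gives "ok".

ok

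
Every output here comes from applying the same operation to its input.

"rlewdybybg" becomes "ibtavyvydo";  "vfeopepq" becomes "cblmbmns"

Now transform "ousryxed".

rpovubal

Looking at the pairs, the operation is to move the first character to the end, then shift every letter 3 places backward in the alphabet (wrapping around).
Starting from "ousryxed": after the first operation, "usryxedo"; after the second, "rpovubal".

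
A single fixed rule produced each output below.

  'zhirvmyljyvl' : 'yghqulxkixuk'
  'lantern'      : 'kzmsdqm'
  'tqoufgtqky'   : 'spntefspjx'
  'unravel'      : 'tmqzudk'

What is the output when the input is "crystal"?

The pattern: shift every letter 1 place backward in the alphabet (wrapping around).
Applying that to "crystal" gives "bqxrszk".

bqxrszk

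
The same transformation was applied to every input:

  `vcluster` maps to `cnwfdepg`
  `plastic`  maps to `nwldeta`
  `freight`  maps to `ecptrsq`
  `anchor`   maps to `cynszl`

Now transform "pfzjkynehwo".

zqkuvjypsha

The pattern: shift every letter 11 places forward in the alphabet (wrapping around), then swap the first and last characters.
Starting from "pfzjkynehwo": after the first operation, "aqkuvjypshz"; after the second, "zqkuvjypsha".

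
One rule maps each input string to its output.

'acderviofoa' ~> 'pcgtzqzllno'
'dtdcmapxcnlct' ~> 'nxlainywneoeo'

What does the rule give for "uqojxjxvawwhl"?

Each output is the input with this applied: shift every letter 11 places forward in the alphabet (wrapping around), then move the first 3 characters to the end (rotate left by 3).
On "uqojxjxvawwhl": the first step gives "fbzuiuiglhhsw", and the second then gives "uiuiglhhswfbz".

uiuiglhhswfbz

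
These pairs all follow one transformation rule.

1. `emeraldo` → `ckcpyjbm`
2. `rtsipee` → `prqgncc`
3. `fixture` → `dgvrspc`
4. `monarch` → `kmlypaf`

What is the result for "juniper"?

Each output is the input with this applied: shift every letter 2 places backward in the alphabet (wrapping around).
"juniper" → "hslgncp".

hslgncp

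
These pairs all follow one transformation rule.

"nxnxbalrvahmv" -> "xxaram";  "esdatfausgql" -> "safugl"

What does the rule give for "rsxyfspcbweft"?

The rule is to keep every other character starting from the second (positions 2nd, 4th, 6th, ...).
Applying that to "rsxyfspcbweft" gives "syscwf".

syscwf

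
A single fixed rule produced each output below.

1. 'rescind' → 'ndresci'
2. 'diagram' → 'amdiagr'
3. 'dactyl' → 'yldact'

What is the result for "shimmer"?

Rule — move the last 2 characters to the front (rotate right by 2).
On "shimmer" that produces "ershimm".

ershimm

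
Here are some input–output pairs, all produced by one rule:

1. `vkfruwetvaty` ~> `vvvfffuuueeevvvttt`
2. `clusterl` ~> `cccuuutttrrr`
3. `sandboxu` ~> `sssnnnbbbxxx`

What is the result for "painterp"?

Looking at the pairs, the operation is to keep every other character starting from the first (positions 1st, 3rd, 5th, ...), then repeat every character 3 times.
On "painterp": the first step gives "pitr", and the second then gives "pppiiitttrrr".

pppiiitttrrr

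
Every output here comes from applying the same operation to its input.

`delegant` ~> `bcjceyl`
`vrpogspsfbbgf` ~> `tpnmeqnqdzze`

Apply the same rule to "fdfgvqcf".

dbdetoa

The pattern: delete the last character, then shift every letter 2 places backward in the alphabet (wrapping around).
For "fdfgvqcf" the result is "dbdetoa".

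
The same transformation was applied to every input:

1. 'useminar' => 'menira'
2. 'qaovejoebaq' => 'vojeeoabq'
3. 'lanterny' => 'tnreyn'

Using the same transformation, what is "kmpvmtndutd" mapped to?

vptmdntud

In each case the input is transformed by: swap each adjacent pair of characters (1↔2, 3↔4, ...), then delete the first 2 characters.
Applying both steps to "kmpvmtndutd": "mkvptmdntud", then "vptmdntud".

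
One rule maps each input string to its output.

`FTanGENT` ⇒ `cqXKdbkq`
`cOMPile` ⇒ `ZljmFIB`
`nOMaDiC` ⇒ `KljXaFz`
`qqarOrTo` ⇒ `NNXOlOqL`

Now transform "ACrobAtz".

xzOLYxQW

Looking at the pairs, the operation is to flip the case of every letter, then shift every letter 3 places backward in the alphabet (wrapping around).
Starting from "ACrobAtz": after the first operation, "acROBaTZ"; after the second, "xzOLYxQW".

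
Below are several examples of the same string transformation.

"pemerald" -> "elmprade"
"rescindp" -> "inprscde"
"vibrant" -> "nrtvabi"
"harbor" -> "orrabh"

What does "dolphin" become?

lnopdhi

In each case the input is transformed by: sort the characters into alphabetical order, then move the first 3 characters to the end (rotate left by 3).
Applying both steps to "dolphin": "dhilnop", then "lnopdhi".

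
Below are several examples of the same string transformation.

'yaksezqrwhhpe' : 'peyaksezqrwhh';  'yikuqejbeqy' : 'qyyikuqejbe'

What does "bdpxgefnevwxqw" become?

qwbdpxgefnevwx

Looking at the pairs, the operation is to move the last 2 characters to the front (rotate right by 2).
On "bdpxgefnevwxqw" that produces "qwbdpxgefnevwx".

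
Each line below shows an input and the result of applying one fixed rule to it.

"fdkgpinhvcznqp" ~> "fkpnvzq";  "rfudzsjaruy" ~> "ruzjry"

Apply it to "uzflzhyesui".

The pattern: keep every other character starting from the first (positions 1st, 3rd, 5th, ...).
So "uzflzhyesui" becomes "ufzysi".

ufzysi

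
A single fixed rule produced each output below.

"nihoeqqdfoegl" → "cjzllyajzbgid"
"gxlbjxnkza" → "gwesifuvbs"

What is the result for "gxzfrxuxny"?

uamspsitbs

Rule — shift every letter 5 places backward in the alphabet (wrapping around), then move the first 2 characters to the end (rotate left by 2).
Applying both steps to "gxzfrxuxny": "bsuamspsit", then "uamspsitbs".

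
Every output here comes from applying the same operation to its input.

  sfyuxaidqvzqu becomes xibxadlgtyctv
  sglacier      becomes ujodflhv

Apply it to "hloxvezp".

The rule is to swap the first and last characters, then shift every letter 3 places forward in the alphabet (wrapping around).
Applying both steps to "hloxvezp": "ploxvezh", then "sorayhck".

sorayhck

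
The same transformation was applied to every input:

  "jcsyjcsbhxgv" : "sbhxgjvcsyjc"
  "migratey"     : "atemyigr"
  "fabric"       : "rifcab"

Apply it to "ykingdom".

gdoymkin

What's happening: swap the first and last characters, then swap the front and back halves of the string.
On "ykingdom": the first step gives "mkingdoy", and the second then gives "gdoymkin".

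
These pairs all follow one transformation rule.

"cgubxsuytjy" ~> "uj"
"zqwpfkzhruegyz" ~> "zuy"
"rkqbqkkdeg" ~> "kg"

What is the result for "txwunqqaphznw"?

qhw

The transformation: keep one character in every 3, starting at position 1 (positions 1st, 4th, 7th, ...), then delete the first 2 characters.
Starting from "txwunqqaphznw": after the first operation, "tuqhw"; after the second, "qhw".
(Check on "rkqbqkkdeg": → "rbkg" → "kg" ✓)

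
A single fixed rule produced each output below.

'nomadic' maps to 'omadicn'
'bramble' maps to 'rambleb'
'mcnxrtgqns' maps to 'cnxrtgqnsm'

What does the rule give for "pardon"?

ardonp

The rule is to move the first character to the end.
For "pardon" the result is "ardonp".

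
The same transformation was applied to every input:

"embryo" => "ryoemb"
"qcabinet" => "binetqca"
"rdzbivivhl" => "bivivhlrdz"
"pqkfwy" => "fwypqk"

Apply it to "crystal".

stalcry

The pattern: move the first 3 characters to the end (rotate left by 3).
Applying that to "crystal" gives "stalcry".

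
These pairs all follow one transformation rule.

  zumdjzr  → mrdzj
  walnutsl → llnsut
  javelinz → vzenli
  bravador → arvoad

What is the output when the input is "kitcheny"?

tycnhe

Rule — delete the first 2 characters, then take characters alternately from the front and the back (1st, last, 2nd, 2nd-last, ...).
Working it through for "kitcheny": intermediate "tcheny", final "tycnhe".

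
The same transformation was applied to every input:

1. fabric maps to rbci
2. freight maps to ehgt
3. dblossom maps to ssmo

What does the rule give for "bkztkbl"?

What's happening: swap each adjacent pair of characters (1↔2, 3↔4, ...), then keep only the last 4 characters.
On "bkztkbl" that produces "zbkl".

zbkl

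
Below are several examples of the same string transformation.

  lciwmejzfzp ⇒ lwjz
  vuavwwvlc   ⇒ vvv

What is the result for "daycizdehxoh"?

The transformation: keep one character in every 3, starting at position 1 (positions 1st, 4th, 7th, ...).
For "daycizdehxoh" the result is "dcdx".

dcdx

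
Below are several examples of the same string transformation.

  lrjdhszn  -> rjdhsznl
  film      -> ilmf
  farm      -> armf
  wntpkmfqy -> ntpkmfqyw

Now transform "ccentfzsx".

centfzsxc

Rule — move the first character to the end.
So "ccentfzsx" becomes "centfzsxc".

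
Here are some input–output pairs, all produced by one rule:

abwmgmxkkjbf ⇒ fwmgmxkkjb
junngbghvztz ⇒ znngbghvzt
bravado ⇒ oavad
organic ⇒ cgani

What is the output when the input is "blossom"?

Each output is the input with this applied: delete the first 2 characters, then move the last character to the front.
Starting from "blossom": after the first operation, "ossom"; after the second, "mosso".

mosso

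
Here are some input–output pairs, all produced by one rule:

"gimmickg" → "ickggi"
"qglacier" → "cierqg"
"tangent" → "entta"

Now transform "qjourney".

rneyqj

Looking at the pairs, the operation is to move the first 2 characters to the end (rotate left by 2), then delete the first 2 characters.
Doing the same to "qjourney": "rneyqj".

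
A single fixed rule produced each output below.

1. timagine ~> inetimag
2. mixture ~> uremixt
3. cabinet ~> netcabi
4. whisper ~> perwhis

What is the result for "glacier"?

The rule is to move the last 3 characters to the front (rotate right by 3).
For "glacier" the result is "ierglac".

ierglac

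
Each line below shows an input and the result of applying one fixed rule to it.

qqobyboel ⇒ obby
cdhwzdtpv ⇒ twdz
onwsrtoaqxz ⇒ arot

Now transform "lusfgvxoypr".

ogxv

The pattern: take characters alternately from the front and the back (1st, last, 2nd, 2nd-last, ...), then keep only the last 4 characters.
For "lusfgvxoypr" the result is "ogxv".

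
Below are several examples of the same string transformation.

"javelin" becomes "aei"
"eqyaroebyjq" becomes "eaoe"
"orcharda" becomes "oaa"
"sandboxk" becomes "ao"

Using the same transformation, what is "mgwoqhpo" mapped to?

Looking at the pairs, the operation is to keep only the vowels.
So "mgwoqhpo" becomes "oo".

oo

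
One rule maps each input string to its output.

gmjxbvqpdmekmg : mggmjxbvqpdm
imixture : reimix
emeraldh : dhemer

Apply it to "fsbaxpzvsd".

sdfsbaxp

Looking at the pairs, the operation is to move the last 2 characters to the front (rotate right by 2), then delete the last 2 characters.
Working it through for "fsbaxpzvsd": intermediate "sdfsbaxpzv", final "sdfsbaxp".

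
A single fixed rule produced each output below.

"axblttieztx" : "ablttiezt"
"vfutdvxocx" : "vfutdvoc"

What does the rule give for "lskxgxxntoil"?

What's happening: remove every "x".
Applying that to "lskxgxxntoil" gives "lskgntoil".

lskgntoil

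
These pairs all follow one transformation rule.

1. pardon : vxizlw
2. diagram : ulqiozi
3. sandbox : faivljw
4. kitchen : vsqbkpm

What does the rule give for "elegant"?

bmtmoiv

The rule is to shift every letter 8 places forward in the alphabet (wrapping around), then move the last character to the front.
For "elegant", step one produces "mtmoivb"; step two turns that into "bmtmoiv".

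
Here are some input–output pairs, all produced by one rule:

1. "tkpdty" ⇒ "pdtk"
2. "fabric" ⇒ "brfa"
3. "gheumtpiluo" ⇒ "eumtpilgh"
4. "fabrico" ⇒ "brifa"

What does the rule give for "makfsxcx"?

kfsxma

Rule — delete the last 2 characters, then move the first 2 characters to the end (rotate left by 2).
Starting from "makfsxcx": after the first operation, "makfsx"; after the second, "kfsxma".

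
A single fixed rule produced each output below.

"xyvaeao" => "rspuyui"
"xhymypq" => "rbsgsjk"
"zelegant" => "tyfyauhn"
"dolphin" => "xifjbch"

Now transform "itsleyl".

cnmfysf

The rule is to shift every letter 6 places backward in the alphabet (wrapping around).
For "itsleyl" the result is "cnmfysf".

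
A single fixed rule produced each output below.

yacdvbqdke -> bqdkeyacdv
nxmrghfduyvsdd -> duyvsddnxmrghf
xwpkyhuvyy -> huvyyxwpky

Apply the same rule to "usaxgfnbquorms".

Rule — swap the front and back halves of the string.
On "usaxgfnbquorms" that produces "bquormsusaxgfn".

bquormsusaxgfn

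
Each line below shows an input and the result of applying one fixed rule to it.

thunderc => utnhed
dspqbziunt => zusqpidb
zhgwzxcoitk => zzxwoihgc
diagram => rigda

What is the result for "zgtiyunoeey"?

The rule is to delete the last 2 characters, then sort the characters into reverse alphabetical order.
"zgtiyunoeey" → "zgtiyunoe" → "zyutonige".

zyutonige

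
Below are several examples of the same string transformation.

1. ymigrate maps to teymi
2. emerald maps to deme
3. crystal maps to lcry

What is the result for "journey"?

In each case the input is transformed by: move the first 3 characters to the end (rotate left by 3), then delete the first 3 characters.
On "journey": the first step gives "rneyjou", and the second then gives "yjou".
(Check on "crystal": → "stalcry" → "lcry" ✓)

yjou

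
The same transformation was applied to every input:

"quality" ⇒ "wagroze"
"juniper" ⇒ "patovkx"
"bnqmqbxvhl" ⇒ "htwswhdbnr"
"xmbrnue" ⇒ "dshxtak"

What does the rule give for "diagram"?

jogmxgs

Each output is the input with this applied: shift every letter 6 places forward in the alphabet (wrapping around).
For "diagram" the result is "jogmxgs".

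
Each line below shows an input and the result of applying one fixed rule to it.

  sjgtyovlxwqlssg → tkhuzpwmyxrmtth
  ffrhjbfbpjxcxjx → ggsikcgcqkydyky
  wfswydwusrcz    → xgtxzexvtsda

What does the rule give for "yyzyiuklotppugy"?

In each case the input is transformed by: shift every letter 1 place forward in the alphabet (wrapping around).
Doing the same to "yyzyiuklotppugy": "zzazjvlmpuqqvhz".

zzazjvlmpuqqvhz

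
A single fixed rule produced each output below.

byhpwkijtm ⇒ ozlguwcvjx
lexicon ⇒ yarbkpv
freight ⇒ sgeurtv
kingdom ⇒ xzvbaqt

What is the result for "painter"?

cenrvga

The rule is to shift every letter 13 places forward in the alphabet (wrapping around) — i.e. ROT13, then take characters alternately from the front and the back (1st, last, 2nd, 2nd-last, ...).
"painter" → "cnvagre" → "cenrvga".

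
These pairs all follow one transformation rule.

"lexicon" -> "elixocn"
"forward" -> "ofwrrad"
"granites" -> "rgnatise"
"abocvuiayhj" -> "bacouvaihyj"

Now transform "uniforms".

In each case the input is transformed by: swap each adjacent pair of characters (1↔2, 3↔4, ...).
On "uniforms" that produces "nufirosm".

nufirosm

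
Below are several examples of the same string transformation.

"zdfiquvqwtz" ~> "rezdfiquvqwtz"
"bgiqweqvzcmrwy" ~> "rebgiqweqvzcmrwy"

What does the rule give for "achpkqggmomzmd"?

reachpkqggmomzmd

The rule is to prepend "re".
On "achpkqggmomzmd" that produces "reachpkqggmomzmd".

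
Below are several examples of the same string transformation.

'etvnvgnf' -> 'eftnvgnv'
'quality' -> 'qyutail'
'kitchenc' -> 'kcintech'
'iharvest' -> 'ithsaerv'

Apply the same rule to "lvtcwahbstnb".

Rule — take characters alternately from the front and the back (1st, last, 2nd, 2nd-last, ...).
"lvtcwahbstnb" → "lbvnttcswbah".

lbvnttcswbah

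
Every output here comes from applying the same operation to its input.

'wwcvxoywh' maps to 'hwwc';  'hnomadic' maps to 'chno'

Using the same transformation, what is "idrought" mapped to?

tidr

The transformation: move the last character to the front, then keep only the first 4 characters.
"idrought" → "tidrough" → "tidr".
(Check on "wwcvxoywh": → "hwwcvxoyw" → "hwwc" ✓)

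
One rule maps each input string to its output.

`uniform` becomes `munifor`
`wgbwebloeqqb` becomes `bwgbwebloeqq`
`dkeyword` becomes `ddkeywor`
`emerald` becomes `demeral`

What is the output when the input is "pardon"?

npardo

What's happening: move the last character to the front.
On "pardon" that produces "npardo".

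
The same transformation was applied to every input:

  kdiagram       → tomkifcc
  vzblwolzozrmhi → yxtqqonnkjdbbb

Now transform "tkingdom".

The rule is to shift every letter 2 places forward in the alphabet (wrapping around), then sort the characters into reverse alphabetical order.
"tkingdom" → "vmkpifqo" → "vqpomkif".

vqpomkif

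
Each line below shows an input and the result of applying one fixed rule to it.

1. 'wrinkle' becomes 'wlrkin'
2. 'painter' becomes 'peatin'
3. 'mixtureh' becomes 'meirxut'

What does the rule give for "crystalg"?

Looking at the pairs, the operation is to delete the last character, then take characters alternately from the front and the back (1st, last, 2nd, 2nd-last, ...).
Working it through for "crystalg": intermediate "crystal", final "clrayts".

clrayts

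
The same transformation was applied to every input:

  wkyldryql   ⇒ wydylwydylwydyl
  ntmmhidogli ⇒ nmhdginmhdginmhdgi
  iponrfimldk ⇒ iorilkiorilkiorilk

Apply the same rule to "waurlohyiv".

wulhiwulhiwulhi

The transformation: keep every other character starting from the first (positions 1st, 3rd, 5th, ...), then write the whole string 3 times in a row.
So "waurlohyiv" becomes "wulhiwulhiwulhi".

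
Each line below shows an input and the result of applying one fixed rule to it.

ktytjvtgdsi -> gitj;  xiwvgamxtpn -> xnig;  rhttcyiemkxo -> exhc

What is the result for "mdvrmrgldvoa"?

The pattern: keep one character in every 3, starting at position 2 (positions 2nd, 5th, 8th, ...), then move the first 2 characters to the end (rotate left by 2).
"mdvrmrgldvoa" → "lodm".

lodm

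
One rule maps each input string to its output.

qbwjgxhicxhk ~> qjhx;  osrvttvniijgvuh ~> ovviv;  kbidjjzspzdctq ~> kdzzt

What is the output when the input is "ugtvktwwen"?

The rule is to keep one character in every 3, starting at position 1 (positions 1st, 4th, 7th, ...).
So "ugtvktwwen" becomes "uvwn".

uvwn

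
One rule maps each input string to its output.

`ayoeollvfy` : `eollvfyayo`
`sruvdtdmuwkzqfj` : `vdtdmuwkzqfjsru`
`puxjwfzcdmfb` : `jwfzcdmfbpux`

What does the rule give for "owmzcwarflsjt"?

zcwarflsjtowm

In each case the input is transformed by: move the first 3 characters to the end (rotate left by 3).
Doing the same to "owmzcwarflsjt": "zcwarflsjtowm".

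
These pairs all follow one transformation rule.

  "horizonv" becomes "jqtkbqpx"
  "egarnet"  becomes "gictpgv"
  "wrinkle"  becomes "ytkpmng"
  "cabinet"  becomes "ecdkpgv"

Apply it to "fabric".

hcdtke

The transformation: shift every letter 2 places forward in the alphabet (wrapping around).
Applying that to "fabric" gives "hcdtke".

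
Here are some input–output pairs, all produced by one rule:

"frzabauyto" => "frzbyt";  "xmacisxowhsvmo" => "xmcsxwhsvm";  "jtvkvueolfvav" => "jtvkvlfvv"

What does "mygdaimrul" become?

mygdmrl

In each case the input is transformed by: remove every vowel.
Applying that to "mygdaimrul" gives "mygdmrl".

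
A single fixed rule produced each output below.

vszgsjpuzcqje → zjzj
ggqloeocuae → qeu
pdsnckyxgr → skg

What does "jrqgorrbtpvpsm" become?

qrtp

In each case the input is transformed by: keep one character in every 3, starting at position 3 (positions 3rd, 6th, 9th, ...).
On "jrqgorrbtpvpsm" that produces "qrtp".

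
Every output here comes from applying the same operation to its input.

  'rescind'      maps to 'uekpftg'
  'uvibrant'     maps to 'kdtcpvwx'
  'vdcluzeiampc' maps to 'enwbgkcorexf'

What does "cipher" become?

In each case the input is transformed by: move the first 2 characters to the end (rotate left by 2), then shift every letter 2 places forward in the alphabet (wrapping around).
Doing the same to "cipher": "rjgtek".

rjgtek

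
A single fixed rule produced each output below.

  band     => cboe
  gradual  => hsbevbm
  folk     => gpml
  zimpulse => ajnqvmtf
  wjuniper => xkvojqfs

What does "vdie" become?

Looking at the pairs, the operation is to shift every letter 1 place forward in the alphabet (wrapping around).
So "vdie" becomes "wejf".

wejf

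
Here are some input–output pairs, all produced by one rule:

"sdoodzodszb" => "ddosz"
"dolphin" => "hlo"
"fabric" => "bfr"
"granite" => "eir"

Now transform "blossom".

Looking at the pairs, the operation is to sort the characters into alphabetical order, then keep every other character starting from the second (positions 2nd, 4th, 6th, ...).
For "blossom", step one produces "blmooss"; step two turns that into "los".
(Check on "granite": → "aeginrt" → "eir" ✓)

los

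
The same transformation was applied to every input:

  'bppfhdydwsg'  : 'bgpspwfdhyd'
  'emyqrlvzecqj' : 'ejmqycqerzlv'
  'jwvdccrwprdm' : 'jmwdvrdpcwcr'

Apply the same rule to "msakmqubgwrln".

mnslarkwmgqbu

What's happening: take characters alternately from the front and the back (1st, last, 2nd, 2nd-last, ...).
Doing the same to "msakmqubgwrln": "mnslarkwmgqbu".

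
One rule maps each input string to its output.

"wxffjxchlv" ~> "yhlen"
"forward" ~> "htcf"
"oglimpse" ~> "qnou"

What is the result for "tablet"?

What's happening: keep every other character starting from the first (positions 1st, 3rd, 5th, ...), then shift every letter 2 places forward in the alphabet (wrapping around).
For "tablet", step one produces "tbe"; step two turns that into "vdg".

vdg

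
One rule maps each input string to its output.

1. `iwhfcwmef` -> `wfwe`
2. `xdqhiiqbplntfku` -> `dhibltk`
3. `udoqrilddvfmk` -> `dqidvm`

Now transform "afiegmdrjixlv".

Rule — keep every other character starting from the second (positions 2nd, 4th, 6th, ...).
So "afiegmdrjixlv" becomes "femril".

femril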